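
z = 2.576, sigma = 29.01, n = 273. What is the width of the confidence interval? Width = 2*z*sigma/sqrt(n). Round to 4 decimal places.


width = 2*z*sigma/sqrt(n)
2*z*sigma = 2 * 2.576 * 29.01 = 149.45952
sqrt(273) ≈ 16.522712
width = 149.45952 / 16.522712 ≈ 9.045702

9.0457


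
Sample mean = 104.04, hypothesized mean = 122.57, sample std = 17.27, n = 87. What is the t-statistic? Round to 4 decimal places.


t = (xbar - mu0) / (s/sqrt(n))
xbar - mu0 = 104.04 - 122.57 = -18.53
sqrt(87) ≈ 9.32737905
s/sqrt(n) = 17.27 / 9.32737905 ≈ 1.85153835
t = -18.53 / 1.85153835 ≈ -10.007894

-10.0079


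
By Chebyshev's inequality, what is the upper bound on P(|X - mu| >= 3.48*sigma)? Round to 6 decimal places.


P <= 1/k^2
k^2 = 3.48^2 = 12.1104
1/k^2 = 1 / 12.1104 = 625/7569 ≈ 0.08257366

0.082574


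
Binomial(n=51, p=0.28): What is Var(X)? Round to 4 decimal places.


Var = n*p*(1-p) = 51 * 0.28 * 0.72 = 10.2816

10.2816


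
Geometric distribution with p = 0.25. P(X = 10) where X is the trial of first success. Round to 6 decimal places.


P = (1-p)^(k-1) * p
(1-p)^(k-1) = 0.75^9 ≈ 0.07508469
P = 0.07508469 * 0.25 ≈ 0.01877117

0.018771


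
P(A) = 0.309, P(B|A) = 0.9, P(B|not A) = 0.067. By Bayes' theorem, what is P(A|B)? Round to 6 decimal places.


P(A|B) = P(B|A)*P(A) / P(B), P(B) = P(B|A)*P(A) + P(B|not A)*P(not A)
P(B|A)*P(A) = 0.9 * 0.309 = 0.2781
P(B|not A)*P(not A) = 0.067 * 0.691 = 0.046297
P(B) = 0.2781 + 0.046297 = 0.324397
P(A|B) = 0.2781 / 0.324397 ≈ 0.85728290

0.857283


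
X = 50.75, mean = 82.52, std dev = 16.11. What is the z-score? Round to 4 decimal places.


z = (X - mu) / sigma
X - mu = 50.75 - 82.52 = -31.77
z = -31.77 / 16.11 = -353/179 ≈ -1.972067

-1.9721


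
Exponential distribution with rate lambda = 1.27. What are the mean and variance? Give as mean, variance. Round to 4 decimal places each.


mean = 1/lam, var = 1/lam^2
mean = 1 / 1.27 = 100/127 ≈ 0.787402
lam^2 = 1.27^2 = 1.6129
var = 1 / 1.6129 ≈ 0.620001

0.7874, 0.6200


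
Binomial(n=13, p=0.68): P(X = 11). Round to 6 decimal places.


P = C(n,k) * p^k * (1-p)^(n-k)
C(13,11) = 78
p^k = 0.68^11 ≈ 0.01437468
(1-p)^(n-k) = 0.32^2 = 0.1024
P = 78 * 0.01437468 * 0.1024 ≈ 0.114813

0.114813


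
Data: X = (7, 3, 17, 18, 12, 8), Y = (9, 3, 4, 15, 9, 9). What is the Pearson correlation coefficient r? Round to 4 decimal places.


r = sum((xi-xbar)(yi-ybar)) / sqrt(sum((xi-xbar)^2) * sum((yi-ybar)^2))
n = 6, xbar = 65/6 ≈ 10.833333, ybar = 49/6 ≈ 8.166667
Sxy = sum((xi-xbar)(yi-ybar)) = 355/6 ≈ 59.166667
Sxx = sum((xi-xbar)^2) = 1049/6 ≈ 174.833333
Syy = sum((yi-ybar)^2) = 557/6 ≈ 92.833333
sqrt(Sxx*Syy) ≈ 127.398434
r = Sxy / sqrt(Sxx*Syy) = 59.166667 / 127.398434 ≈ 0.464422

0.4644


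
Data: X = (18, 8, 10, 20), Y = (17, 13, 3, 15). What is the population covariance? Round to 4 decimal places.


Cov = (1/n)*sum((xi-xbar)(yi-ybar))
n = 4, xbar = 56/4 = 14, ybar = 48/4 = 12
sum((xi-xbar)(yi-ybar)) = 68
Cov = 68 / 4 = 17

17.0000


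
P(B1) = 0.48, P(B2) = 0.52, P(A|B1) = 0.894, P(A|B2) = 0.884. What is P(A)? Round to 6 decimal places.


P(A) = P(A|B1)*P(B1) + P(A|B2)*P(B2)
P(A|B1)*P(B1) = 0.894 * 0.48 = 0.42912
P(A|B2)*P(B2) = 0.884 * 0.52 = 0.45968
P(A) = 0.42912 + 0.45968 = 0.8888

0.888800


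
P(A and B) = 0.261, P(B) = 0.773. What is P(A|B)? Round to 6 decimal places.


P(A|B) = P(A and B) / P(B) = 0.261 / 0.773 = 261/773 ≈ 0.33764554

0.337646


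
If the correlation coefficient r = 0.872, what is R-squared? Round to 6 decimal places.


R^2 = r^2 = (0.872)^2 = 0.760384

0.760384


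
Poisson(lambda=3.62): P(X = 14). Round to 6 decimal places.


P = e^(-lam) * lam^k / k!
e^(-3.62) ≈ 0.02678268
lam^k = 3.62^14 ≈ 66362079.651531
k! = 14! = 87178291200
P = 0.02678268 * 66362079.651531 / 87178291200 ≈ 0.000020

0.000020


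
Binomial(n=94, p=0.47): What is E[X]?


E[X] = n*p = 94 * 0.47 = 44.18

44.18


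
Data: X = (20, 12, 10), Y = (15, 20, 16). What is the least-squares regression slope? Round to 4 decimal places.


b = sum((xi-xbar)(yi-ybar)) / sum((xi-xbar)^2)
n = 3, xbar = 42/3 = 14, ybar = 51/3 = 17
Sxy = sum((xi-xbar)(yi-ybar)) = -14
Sxx = sum((xi-xbar)^2) = 56
b = Sxy / Sxx = -0.25

-0.2500


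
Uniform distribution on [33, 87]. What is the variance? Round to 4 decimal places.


Var = (b-a)^2 / 12
(b-a)^2 = (87 - 33)^2 = 2916
Var = 2916/12 = 243

243.0000


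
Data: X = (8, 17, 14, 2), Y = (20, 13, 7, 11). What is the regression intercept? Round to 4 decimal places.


a = ybar - b*xbar, where b = sum((xi-xbar)(yi-ybar)) / sum((xi-xbar)^2)
n = 4, xbar = 41/4 = 10.25, ybar = 51/4 = 12.75
Sxy = sum((xi-xbar)(yi-ybar)) = -21.75
Sxx = sum((xi-xbar)^2) = 132.75
b = Sxy / Sxx = -29/177 ≈ -0.163842
a = 12.75 - (-0.163842) * 10.25 = 2554/177 ≈ 14.429379

14.4294


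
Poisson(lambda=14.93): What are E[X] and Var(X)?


E[X] = Var(X) = lambda = 14.93

14.93, 14.93


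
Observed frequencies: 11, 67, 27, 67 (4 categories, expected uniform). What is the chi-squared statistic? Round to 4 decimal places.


chi2 = sum((O-E)^2/E), E = total/4
total = 172, E = 172/4 = 43
(11 - 43)^2 / 43 = 1024 / 43 = 1024/43 ≈ 23.813953
(67 - 43)^2 / 43 = 576 / 43 = 576/43 ≈ 13.395349
(27 - 43)^2 / 43 = 256 / 43 = 256/43 ≈ 5.953488
(67 - 43)^2 / 43 = 576 / 43 = 576/43 ≈ 13.395349
chi2 = 2432/43 ≈ 56.558140

56.5581


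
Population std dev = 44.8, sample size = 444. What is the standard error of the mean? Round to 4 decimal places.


SE = sigma / sqrt(n)
sqrt(444) ≈ 21.071308
SE = 44.8 / 21.071308 ≈ 2.126114

2.1261


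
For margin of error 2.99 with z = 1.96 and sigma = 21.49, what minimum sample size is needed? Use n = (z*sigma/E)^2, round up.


z*sigma/E = 1.96 * 21.49 / 2.99 = 105301/7475 ≈ 14.087090
(z*sigma/E)^2 ≈ 198.446113
round up: n = 199

199


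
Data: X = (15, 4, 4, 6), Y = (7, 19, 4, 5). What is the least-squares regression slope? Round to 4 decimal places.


b = sum((xi-xbar)(yi-ybar)) / sum((xi-xbar)^2)
n = 4, xbar = 29/4 = 7.25, ybar = 35/4 = 8.75
Sxy = sum((xi-xbar)(yi-ybar)) = -26.75
Sxx = sum((xi-xbar)^2) = 82.75
b = Sxy / Sxx = -107/331 ≈ -0.323263

-0.3233


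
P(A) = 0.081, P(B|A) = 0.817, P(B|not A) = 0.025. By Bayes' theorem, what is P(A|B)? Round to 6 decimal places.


P(A|B) = P(B|A)*P(A) / P(B), P(B) = P(B|A)*P(A) + P(B|not A)*P(not A)
P(B|A)*P(A) = 0.817 * 0.081 = 0.066177
P(B|not A)*P(not A) = 0.025 * 0.919 = 0.022975
P(B) = 0.066177 + 0.022975 = 0.089152
P(A|B) = 0.066177 / 0.089152 ≈ 0.74229406

0.742294


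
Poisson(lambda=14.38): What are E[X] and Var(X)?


E[X] = Var(X) = lambda = 14.38

14.38, 14.38


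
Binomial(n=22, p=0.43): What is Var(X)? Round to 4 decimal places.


Var = n*p*(1-p) = 22 * 0.43 * 0.57 = 5.3922

5.3922


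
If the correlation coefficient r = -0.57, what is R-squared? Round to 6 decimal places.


R^2 = r^2 = (-0.57)^2 = 0.3249

0.324900


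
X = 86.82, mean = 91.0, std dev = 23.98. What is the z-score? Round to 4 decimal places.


z = (X - mu) / sigma
X - mu = 86.82 - 91.0 = -4.18
z = -4.18 / 23.98 = -19/109 ≈ -0.174312

-0.1743


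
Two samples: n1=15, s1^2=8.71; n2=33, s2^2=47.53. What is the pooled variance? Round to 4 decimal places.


sp^2 = ((n1-1)*s1^2 + (n2-1)*s2^2)/(n1+n2-2)
(n1-1)*s1^2 = 14 * 8.71 = 121.94
(n2-1)*s2^2 = 32 * 47.53 = 1520.96
numerator = 121.94 + 1520.96 = 1642.9
n1+n2-2 = 46
sp^2 = 1642.9 / 46 = 16429/460 ≈ 35.715217

35.7152


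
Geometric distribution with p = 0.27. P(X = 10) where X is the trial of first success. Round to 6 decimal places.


P = (1-p)^(k-1) * p
(1-p)^(k-1) = 0.73^9 ≈ 0.05887159
P = 0.05887159 * 0.27 ≈ 0.01589533

0.015895


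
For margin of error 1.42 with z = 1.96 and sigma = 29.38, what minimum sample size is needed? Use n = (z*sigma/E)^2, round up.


z*sigma/E = 1.96 * 29.38 / 1.42 = 71981/1775 ≈ 40.552676
(z*sigma/E)^2 ≈ 1644.519535
round up: n = 1645

1645


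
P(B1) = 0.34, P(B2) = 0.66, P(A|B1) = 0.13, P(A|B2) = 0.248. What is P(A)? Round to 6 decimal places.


P(A) = P(A|B1)*P(B1) + P(A|B2)*P(B2)
P(A|B1)*P(B1) = 0.13 * 0.34 = 0.0442
P(A|B2)*P(B2) = 0.248 * 0.66 = 0.16368
P(A) = 0.0442 + 0.16368 = 0.20788

0.207880


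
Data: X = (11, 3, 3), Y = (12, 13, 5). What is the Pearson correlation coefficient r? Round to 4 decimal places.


r = sum((xi-xbar)(yi-ybar)) / sqrt(sum((xi-xbar)^2) * sum((yi-ybar)^2))
n = 3, xbar = 17/3 ≈ 5.666667, ybar = 30/3 = 10
Sxy = sum((xi-xbar)(yi-ybar)) = 16
Sxx = sum((xi-xbar)^2) = 128/3 ≈ 42.666667
Syy = sum((yi-ybar)^2) = 38
sqrt(Sxx*Syy) ≈ 40.265784
r = Sxy / sqrt(Sxx*Syy) = 16 / 40.265784 ≈ 0.397360

0.3974


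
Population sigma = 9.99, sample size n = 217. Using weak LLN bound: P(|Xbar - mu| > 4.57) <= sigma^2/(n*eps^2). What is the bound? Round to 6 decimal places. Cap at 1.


bound = min(1, sigma^2/(n*eps^2))
sigma^2 = 9.99^2 = 99.8001
n*eps^2 = 217 * 4.57^2 = 217 * 20.8849 = 4532.0233
sigma^2/(n*eps^2) = 99.8001 / 4532.0233 ≈ 0.02202109

0.022021


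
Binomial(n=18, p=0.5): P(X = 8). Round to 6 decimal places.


P = C(n,k) * p^k * (1-p)^(n-k)
C(18,8) = 43758
p^k = 0.5^8 = 0.00390625
(1-p)^(n-k) = 0.5^10 = 0.0009765625
P = 43758 * 0.00390625 * 0.0009765625 ≈ 0.166924

0.166924


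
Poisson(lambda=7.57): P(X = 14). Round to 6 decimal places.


P = e^(-lam) * lam^k / k!
e^(-7.57) ≈ 0.0005156924
lam^k = 7.57^14 ≈ 2029281578832.146278
k! = 14! = 87178291200
P = 0.0005156924 * 2029281578832.146278 / 87178291200 ≈ 0.012004

0.012004


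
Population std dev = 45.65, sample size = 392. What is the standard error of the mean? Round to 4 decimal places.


SE = sigma / sqrt(n)
sqrt(392) ≈ 19.798990
SE = 45.65 / 19.798990 ≈ 2.305673

2.3057


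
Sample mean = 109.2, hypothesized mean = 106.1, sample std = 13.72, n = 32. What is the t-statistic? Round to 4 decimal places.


t = (xbar - mu0) / (s/sqrt(n))
xbar - mu0 = 109.2 - 106.1 = 3.1
sqrt(32) ≈ 5.65685425
s/sqrt(n) = 13.72 / 5.65685425 ≈ 2.42537626
t = 3.1 / 2.42537626 ≈ 1.278152

1.2782


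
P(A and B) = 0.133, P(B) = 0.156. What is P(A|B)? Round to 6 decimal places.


P(A|B) = P(A and B) / P(B) = 0.133 / 0.156 = 133/156 ≈ 0.85256410

0.852564


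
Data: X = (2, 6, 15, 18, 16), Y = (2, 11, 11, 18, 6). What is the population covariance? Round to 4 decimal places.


Cov = (1/n)*sum((xi-xbar)(yi-ybar))
n = 5, xbar = 57/5 = 11.4, ybar = 48/5 = 9.6
sum((xi-xbar)(yi-ybar)) = 107.8
Cov = 107.8 / 5 = 21.56

21.5600


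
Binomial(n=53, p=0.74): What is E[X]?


E[X] = n*p = 53 * 0.74 = 39.22

39.22


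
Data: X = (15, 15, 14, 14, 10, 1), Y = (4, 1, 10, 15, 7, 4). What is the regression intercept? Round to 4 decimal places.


a = ybar - b*xbar, where b = sum((xi-xbar)(yi-ybar)) / sum((xi-xbar)^2)
n = 6, xbar = 69/6 = 11.5, ybar = 41/6 ≈ 6.833333
Sxy = sum((xi-xbar)(yi-ybar)) = 27.5
Sxx = sum((xi-xbar)^2) = 149.5
b = Sxy / Sxx = 55/299 ≈ 0.183946
a = 6.833333 - 0.183946 * 11.5 = 184/39 ≈ 4.717949

4.7179


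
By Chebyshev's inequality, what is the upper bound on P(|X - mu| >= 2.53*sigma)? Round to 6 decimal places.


P <= 1/k^2
k^2 = 2.53^2 = 6.4009
1/k^2 = 1 / 6.4009 ≈ 0.15622803

0.156228


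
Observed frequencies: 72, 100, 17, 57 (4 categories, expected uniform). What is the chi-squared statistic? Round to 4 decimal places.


chi2 = sum((O-E)^2/E), E = total/4
total = 246, E = 246/4 = 61.5
(72 - 61.5)^2 / 61.5 = 110.25 / 61.5 = 147/82 ≈ 1.792683
(100 - 61.5)^2 / 61.5 = 1482.25 / 61.5 = 5929/246 ≈ 24.101626
(17 - 61.5)^2 / 61.5 = 1980.25 / 61.5 = 7921/246 ≈ 32.199187
(57 - 61.5)^2 / 61.5 = 20.25 / 61.5 = 27/82 ≈ 0.329268
chi2 = 7186/123 ≈ 58.422764

58.4228


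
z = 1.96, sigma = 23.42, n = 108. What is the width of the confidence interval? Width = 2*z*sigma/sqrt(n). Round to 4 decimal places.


width = 2*z*sigma/sqrt(n)
2*z*sigma = 2 * 1.96 * 23.42 = 91.8064
sqrt(108) ≈ 10.392305
width = 91.8064 / 10.392305 ≈ 8.834075

8.8341


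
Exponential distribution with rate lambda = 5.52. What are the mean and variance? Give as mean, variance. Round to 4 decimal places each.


mean = 1/lam, var = 1/lam^2
mean = 1 / 5.52 = 25/138 ≈ 0.181159
lam^2 = 5.52^2 = 30.4704
var = 1 / 30.4704 ≈ 0.032819

0.1812, 0.0328


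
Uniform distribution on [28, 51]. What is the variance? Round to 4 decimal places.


Var = (b-a)^2 / 12
(b-a)^2 = (51 - 28)^2 = 529
Var = 529/12 ≈ 44.083333

44.0833


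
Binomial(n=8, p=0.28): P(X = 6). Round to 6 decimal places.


P = C(n,k) * p^k * (1-p)^(n-k)
C(8,6) = 28
p^k = 0.28^6 ≈ 0.0004818903
(1-p)^(n-k) = 0.72^2 = 0.5184
P = 28 * 0.0004818903 * 0.5184 ≈ 0.006995

0.006995


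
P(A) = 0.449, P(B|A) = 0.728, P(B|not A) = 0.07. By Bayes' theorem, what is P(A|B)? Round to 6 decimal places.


P(A|B) = P(B|A)*P(A) / P(B), P(B) = P(B|A)*P(A) + P(B|not A)*P(not A)
P(B|A)*P(A) = 0.728 * 0.449 = 0.326872
P(B|not A)*P(not A) = 0.07 * 0.551 = 0.03857
P(B) = 0.326872 + 0.03857 = 0.365442
P(A|B) = 0.326872 / 0.365442 ≈ 0.89445658

0.894457


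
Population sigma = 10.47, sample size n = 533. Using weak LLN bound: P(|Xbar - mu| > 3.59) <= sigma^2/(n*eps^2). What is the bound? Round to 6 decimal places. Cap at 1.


bound = min(1, sigma^2/(n*eps^2))
sigma^2 = 10.47^2 = 109.6209
n*eps^2 = 533 * 3.59^2 = 533 * 12.8881 = 6869.3573
sigma^2/(n*eps^2) = 109.6209 / 6869.3573 ≈ 0.01595796

0.015958


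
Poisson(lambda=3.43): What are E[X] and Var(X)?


E[X] = Var(X) = lambda = 3.43

3.43, 3.43


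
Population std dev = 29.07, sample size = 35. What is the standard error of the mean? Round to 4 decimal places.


SE = sigma / sqrt(n)
sqrt(35) ≈ 5.916080
SE = 29.07 / 5.916080 ≈ 4.913727

4.9137


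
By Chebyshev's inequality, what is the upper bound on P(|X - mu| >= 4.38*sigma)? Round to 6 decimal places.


P <= 1/k^2
k^2 = 4.38^2 = 19.1844
1/k^2 = 1 / 19.1844 ≈ 0.05212569

0.052126


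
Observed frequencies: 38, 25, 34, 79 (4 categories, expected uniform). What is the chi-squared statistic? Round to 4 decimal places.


chi2 = sum((O-E)^2/E), E = total/4
total = 176, E = 176/4 = 44
(38 - 44)^2 / 44 = 36 / 44 = 9/11 ≈ 0.818182
(25 - 44)^2 / 44 = 361 / 44 = 361/44 ≈ 8.204545
(34 - 44)^2 / 44 = 100 / 44 = 25/11 ≈ 2.272727
(79 - 44)^2 / 44 = 1225 / 44 = 1225/44 ≈ 27.840909
chi2 = 861/22 ≈ 39.136364

39.1364


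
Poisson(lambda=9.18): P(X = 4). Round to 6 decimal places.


P = e^(-lam) * lam^k / k!
e^(-9.18) ≈ 0.0001030805
lam^k = 9.18^4 ≈ 7101.837402
k! = 4! = 24
P = 0.0001030805 * 7101.837402 / 24 ≈ 0.030503

0.030503


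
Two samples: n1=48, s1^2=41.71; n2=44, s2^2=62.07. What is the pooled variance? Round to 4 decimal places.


sp^2 = ((n1-1)*s1^2 + (n2-1)*s2^2)/(n1+n2-2)
(n1-1)*s1^2 = 47 * 41.71 = 1960.37
(n2-1)*s2^2 = 43 * 62.07 = 2669.01
numerator = 1960.37 + 2669.01 = 4629.38
n1+n2-2 = 90
sp^2 = 4629.38 / 90 = 231469/4500 ≈ 51.437556

51.4376


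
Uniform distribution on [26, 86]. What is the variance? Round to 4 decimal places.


Var = (b-a)^2 / 12
(b-a)^2 = (86 - 26)^2 = 3600
Var = 3600/12 = 300

300.0000


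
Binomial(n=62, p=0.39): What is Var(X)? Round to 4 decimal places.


Var = n*p*(1-p) = 62 * 0.39 * 0.61 = 14.7498

14.7498


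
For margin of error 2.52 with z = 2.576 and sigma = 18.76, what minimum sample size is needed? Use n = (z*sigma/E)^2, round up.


z*sigma/E = 2.576 * 18.76 / 2.52 = 21574/1125 ≈ 19.176889
(z*sigma/E)^2 ≈ 367.753067
round up: n = 368

368


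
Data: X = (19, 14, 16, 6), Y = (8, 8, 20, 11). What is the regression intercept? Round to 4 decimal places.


a = ybar - b*xbar, where b = sum((xi-xbar)(yi-ybar)) / sum((xi-xbar)^2)
n = 4, xbar = 55/4 = 13.75, ybar = 47/4 = 11.75
Sxy = sum((xi-xbar)(yi-ybar)) = 3.75
Sxx = sum((xi-xbar)^2) = 92.75
b = Sxy / Sxx = 15/371 ≈ 0.040431
a = 11.75 - 0.040431 * 13.75 = 4153/371 ≈ 11.194070

11.1941


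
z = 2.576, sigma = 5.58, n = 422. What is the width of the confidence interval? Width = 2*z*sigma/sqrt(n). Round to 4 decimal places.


width = 2*z*sigma/sqrt(n)
2*z*sigma = 2 * 2.576 * 5.58 = 28.74816
sqrt(422) ≈ 20.542639
width = 28.74816 / 20.542639 ≈ 1.399439

1.3994


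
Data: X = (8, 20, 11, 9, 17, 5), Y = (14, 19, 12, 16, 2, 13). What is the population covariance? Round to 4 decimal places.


Cov = (1/n)*sum((xi-xbar)(yi-ybar))
n = 6, xbar = 70/6 = 35/3 ≈ 11.666667, ybar = 76/6 = 38/3 ≈ 12.666667
sum((xi-xbar)(yi-ybar)) = -59/3 ≈ -19.666667
Cov = -19.666667 / 6 = -59/18 ≈ -3.277778

-3.2778


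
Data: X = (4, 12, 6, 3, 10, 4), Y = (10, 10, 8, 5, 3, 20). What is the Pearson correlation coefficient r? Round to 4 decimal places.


r = sum((xi-xbar)(yi-ybar)) / sqrt(sum((xi-xbar)^2) * sum((yi-ybar)^2))
n = 6, xbar = 39/6 = 6.5, ybar = 56/6 = 28/3 ≈ 9.333333
Sxy = sum((xi-xbar)(yi-ybar)) = -31
Sxx = sum((xi-xbar)^2) = 67.5
Syy = sum((yi-ybar)^2) = 526/3 ≈ 175.333333
sqrt(Sxx*Syy) ≈ 108.788786
r = Sxy / sqrt(Sxx*Syy) = -31 / 108.788786 ≈ -0.284956

-0.2850


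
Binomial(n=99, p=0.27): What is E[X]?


E[X] = n*p = 99 * 0.27 = 26.73

26.73


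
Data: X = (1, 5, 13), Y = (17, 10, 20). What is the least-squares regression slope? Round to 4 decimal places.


b = sum((xi-xbar)(yi-ybar)) / sum((xi-xbar)^2)
n = 3, xbar = 19/3 ≈ 6.333333, ybar = 47/3 ≈ 15.666667
Sxy = sum((xi-xbar)(yi-ybar)) = 88/3 ≈ 29.333333
Sxx = sum((xi-xbar)^2) = 224/3 ≈ 74.666667
b = Sxy / Sxx = 11/28 ≈ 0.392857

0.3929


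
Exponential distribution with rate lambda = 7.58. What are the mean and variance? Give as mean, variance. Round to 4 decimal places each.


mean = 1/lam, var = 1/lam^2
mean = 1 / 7.58 = 50/379 ≈ 0.131926
lam^2 = 7.58^2 = 57.4564
var = 1 / 57.4564 ≈ 0.017405

0.1319, 0.0174


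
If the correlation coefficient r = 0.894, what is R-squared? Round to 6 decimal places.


R^2 = r^2 = (0.894)^2 = 0.799236

0.799236


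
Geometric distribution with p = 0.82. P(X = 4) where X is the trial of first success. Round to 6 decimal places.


P = (1-p)^(k-1) * p
(1-p)^(k-1) = 0.18^3 = 0.005832
P = 0.005832 * 0.82 = 0.00478224

0.004782


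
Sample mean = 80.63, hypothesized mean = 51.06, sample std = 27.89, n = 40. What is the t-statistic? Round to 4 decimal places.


t = (xbar - mu0) / (s/sqrt(n))
xbar - mu0 = 80.63 - 51.06 = 29.57
sqrt(40) ≈ 6.32455532
s/sqrt(n) = 27.89 / 6.32455532 ≈ 4.40979620
t = 29.57 / 4.40979620 ≈ 6.705525

6.7055


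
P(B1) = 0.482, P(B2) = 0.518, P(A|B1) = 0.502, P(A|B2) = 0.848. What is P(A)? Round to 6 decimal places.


P(A) = P(A|B1)*P(B1) + P(A|B2)*P(B2)
P(A|B1)*P(B1) = 0.502 * 0.482 = 0.241964
P(A|B2)*P(B2) = 0.848 * 0.518 = 0.439264
P(A) = 0.241964 + 0.439264 = 0.681228

0.681228


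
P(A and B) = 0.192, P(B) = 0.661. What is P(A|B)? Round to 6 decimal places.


P(A|B) = P(A and B) / P(B) = 0.192 / 0.661 = 192/661 ≈ 0.29046899

0.290469


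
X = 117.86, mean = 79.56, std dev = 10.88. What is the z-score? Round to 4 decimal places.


z = (X - mu) / sigma
X - mu = 117.86 - 79.56 = 38.3
z = 38.3 / 10.88 = 1915/544 ≈ 3.520221

3.5202


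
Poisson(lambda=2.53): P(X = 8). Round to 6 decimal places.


P = e^(-lam) * lam^k / k!
e^(-2.53) ≈ 0.07965902
lam^k = 2.53^8 ≈ 1678.665517
k! = 8! = 40320
P = 0.07965902 * 1678.665517 / 40320 ≈ 0.003316

0.003316


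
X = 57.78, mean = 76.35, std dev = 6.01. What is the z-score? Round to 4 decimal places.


z = (X - mu) / sigma
X - mu = 57.78 - 76.35 = -18.57
z = -18.57 / 6.01 = -1857/601 ≈ -3.089850

-3.0899


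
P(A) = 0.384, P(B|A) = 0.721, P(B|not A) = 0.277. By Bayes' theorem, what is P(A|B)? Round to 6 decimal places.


P(A|B) = P(B|A)*P(A) / P(B), P(B) = P(B|A)*P(A) + P(B|not A)*P(not A)
P(B|A)*P(A) = 0.721 * 0.384 = 0.276864
P(B|not A)*P(not A) = 0.277 * 0.616 = 0.170632
P(B) = 0.276864 + 0.170632 = 0.447496
P(A|B) = 0.276864 / 0.447496 = 4944/7991 ≈ 0.61869603

0.618696


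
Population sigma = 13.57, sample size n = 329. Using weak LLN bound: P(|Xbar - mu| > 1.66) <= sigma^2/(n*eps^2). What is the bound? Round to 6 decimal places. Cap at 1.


bound = min(1, sigma^2/(n*eps^2))
sigma^2 = 13.57^2 = 184.1449
n*eps^2 = 329 * 1.66^2 = 329 * 2.7556 = 906.5924
sigma^2/(n*eps^2) = 184.1449 / 906.5924 ≈ 0.20311763

0.203118


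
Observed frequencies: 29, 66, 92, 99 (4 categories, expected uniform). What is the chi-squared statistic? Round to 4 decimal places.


chi2 = sum((O-E)^2/E), E = total/4
total = 286, E = 286/4 = 71.5
(29 - 71.5)^2 / 71.5 = 1806.25 / 71.5 = 7225/286 ≈ 25.262238
(66 - 71.5)^2 / 71.5 = 30.25 / 71.5 = 11/26 ≈ 0.423077
(92 - 71.5)^2 / 71.5 = 420.25 / 71.5 = 1681/286 ≈ 5.877622
(99 - 71.5)^2 / 71.5 = 756.25 / 71.5 = 275/26 ≈ 10.576923
chi2 = 6026/143 ≈ 42.139860

42.1399


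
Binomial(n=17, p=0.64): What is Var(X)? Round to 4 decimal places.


Var = n*p*(1-p) = 17 * 0.64 * 0.36 = 3.9168

3.9168


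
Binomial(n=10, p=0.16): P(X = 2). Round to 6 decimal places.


P = C(n,k) * p^k * (1-p)^(n-k)
C(10,2) = 45
p^k = 0.16^2 = 0.0256
(1-p)^(n-k) = 0.84^8 ≈ 0.2478759
P = 45 * 0.0256 * 0.2478759 ≈ 0.285553

0.285553


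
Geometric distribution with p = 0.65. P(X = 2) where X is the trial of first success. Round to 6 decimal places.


P = (1-p)^(k-1) * p
(1-p)^(k-1) = 0.35^1 = 0.35
P = 0.35 * 0.65 = 0.2275

0.227500


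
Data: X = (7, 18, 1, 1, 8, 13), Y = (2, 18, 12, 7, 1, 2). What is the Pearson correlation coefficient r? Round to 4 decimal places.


r = sum((xi-xbar)(yi-ybar)) / sqrt(sum((xi-xbar)^2) * sum((yi-ybar)^2))
n = 6, xbar = 48/6 = 8, ybar = 42/6 = 7
Sxy = sum((xi-xbar)(yi-ybar)) = 55
Sxx = sum((xi-xbar)^2) = 224
Syy = sum((yi-ybar)^2) = 232
sqrt(Sxx*Syy) ≈ 227.964910
r = Sxy / sqrt(Sxx*Syy) = 55 / 227.964910 ≈ 0.241265

0.2413


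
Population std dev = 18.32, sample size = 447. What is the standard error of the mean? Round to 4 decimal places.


SE = sigma / sqrt(n)
sqrt(447) ≈ 21.142375
SE = 18.32 / 21.142375 ≈ 0.866506

0.8665


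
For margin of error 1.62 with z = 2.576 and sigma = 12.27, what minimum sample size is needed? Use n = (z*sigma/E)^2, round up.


z*sigma/E = 2.576 * 12.27 / 1.62 = 65849/3375 ≈ 19.510815
(z*sigma/E)^2 ≈ 380.671895
round up: n = 381

381


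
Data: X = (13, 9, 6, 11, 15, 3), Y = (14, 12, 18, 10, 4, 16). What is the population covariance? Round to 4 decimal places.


Cov = (1/n)*sum((xi-xbar)(yi-ybar))
n = 6, xbar = 57/6 = 9.5, ybar = 74/6 = 37/3 ≈ 12.333333
sum((xi-xbar)(yi-ybar)) = -87
Cov = -87 / 6 = -14.5

-14.5000


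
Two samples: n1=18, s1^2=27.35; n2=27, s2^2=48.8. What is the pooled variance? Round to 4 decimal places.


sp^2 = ((n1-1)*s1^2 + (n2-1)*s2^2)/(n1+n2-2)
(n1-1)*s1^2 = 17 * 27.35 = 464.95
(n2-1)*s2^2 = 26 * 48.8 = 1268.8
numerator = 464.95 + 1268.8 = 1733.75
n1+n2-2 = 43
sp^2 = 1733.75 / 43 = 6935/172 ≈ 40.319767

40.3198


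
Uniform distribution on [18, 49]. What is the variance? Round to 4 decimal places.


Var = (b-a)^2 / 12
(b-a)^2 = (49 - 18)^2 = 961
Var = 961/12 ≈ 80.083333

80.0833


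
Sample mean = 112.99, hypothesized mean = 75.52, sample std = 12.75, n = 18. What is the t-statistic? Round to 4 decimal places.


t = (xbar - mu0) / (s/sqrt(n))
xbar - mu0 = 112.99 - 75.52 = 37.47
sqrt(18) ≈ 4.24264069
s/sqrt(n) = 12.75 / 4.24264069 ≈ 3.00520382
t = 37.47 / 3.00520382 ≈ 12.468372

12.4684


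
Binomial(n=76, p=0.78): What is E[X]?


E[X] = n*p = 76 * 0.78 = 59.28

59.28


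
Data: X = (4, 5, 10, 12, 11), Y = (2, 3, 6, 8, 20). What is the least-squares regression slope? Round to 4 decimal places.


b = sum((xi-xbar)(yi-ybar)) / sum((xi-xbar)^2)
n = 5, xbar = 42/5 = 8.4, ybar = 39/5 = 7.8
Sxy = sum((xi-xbar)(yi-ybar)) = 71.4
Sxx = sum((xi-xbar)^2) = 53.2
b = Sxy / Sxx = 51/38 ≈ 1.342105

1.3421


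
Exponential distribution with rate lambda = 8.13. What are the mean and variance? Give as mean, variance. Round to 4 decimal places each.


mean = 1/lam, var = 1/lam^2
mean = 1 / 8.13 = 100/813 ≈ 0.123001
lam^2 = 8.13^2 = 66.0969
var = 1 / 66.0969 ≈ 0.015129

0.1230, 0.0151


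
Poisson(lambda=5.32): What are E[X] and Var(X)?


E[X] = Var(X) = lambda = 5.32

5.32, 5.32


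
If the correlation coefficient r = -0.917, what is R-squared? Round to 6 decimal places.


R^2 = r^2 = (-0.917)^2 = 0.840889

0.840889


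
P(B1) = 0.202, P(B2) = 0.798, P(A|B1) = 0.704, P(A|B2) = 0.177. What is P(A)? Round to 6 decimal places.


P(A) = P(A|B1)*P(B1) + P(A|B2)*P(B2)
P(A|B1)*P(B1) = 0.704 * 0.202 = 0.142208
P(A|B2)*P(B2) = 0.177 * 0.798 = 0.141246
P(A) = 0.142208 + 0.141246 = 0.283454

0.283454


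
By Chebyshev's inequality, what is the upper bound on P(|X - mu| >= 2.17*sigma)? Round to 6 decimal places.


P <= 1/k^2
k^2 = 2.17^2 = 4.7089
1/k^2 = 1 / 4.7089 ≈ 0.21236382

0.212364


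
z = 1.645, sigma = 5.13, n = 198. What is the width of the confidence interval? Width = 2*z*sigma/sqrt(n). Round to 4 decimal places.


width = 2*z*sigma/sqrt(n)
2*z*sigma = 2 * 1.645 * 5.13 = 16.8777
sqrt(198) ≈ 14.071247
width = 16.8777 / 14.071247 ≈ 1.199446

1.1994


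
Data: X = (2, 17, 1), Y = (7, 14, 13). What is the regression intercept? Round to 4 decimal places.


a = ybar - b*xbar, where b = sum((xi-xbar)(yi-ybar)) / sum((xi-xbar)^2)
n = 3, xbar = 20/3 ≈ 6.666667, ybar = 34/3 ≈ 11.333333
Sxy = sum((xi-xbar)(yi-ybar)) = 115/3 ≈ 38.333333
Sxx = sum((xi-xbar)^2) = 482/3 ≈ 160.666667
b = Sxy / Sxx = 115/482 ≈ 0.238589
a = 11.333333 - 0.238589 * 6.666667 = 2348/241 ≈ 9.742739

9.7427


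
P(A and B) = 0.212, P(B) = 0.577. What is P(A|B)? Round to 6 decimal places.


P(A|B) = P(A and B) / P(B) = 0.212 / 0.577 = 212/577 ≈ 0.36741768

0.367418


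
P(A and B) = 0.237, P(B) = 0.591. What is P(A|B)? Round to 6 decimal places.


P(A|B) = P(A and B) / P(B) = 0.237 / 0.591 = 79/197 ≈ 0.40101523

0.401015


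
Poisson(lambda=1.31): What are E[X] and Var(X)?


E[X] = Var(X) = lambda = 1.31

1.31, 1.31


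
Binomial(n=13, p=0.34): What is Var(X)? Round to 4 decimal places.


Var = n*p*(1-p) = 13 * 0.34 * 0.66 = 2.9172

2.9172


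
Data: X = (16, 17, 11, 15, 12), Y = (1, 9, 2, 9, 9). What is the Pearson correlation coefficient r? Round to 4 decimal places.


r = sum((xi-xbar)(yi-ybar)) / sqrt(sum((xi-xbar)^2) * sum((yi-ybar)^2))
n = 5, xbar = 71/5 = 14.2, ybar = 30/5 = 6
Sxy = sum((xi-xbar)(yi-ybar)) = 8
Sxx = sum((xi-xbar)^2) = 26.8
Syy = sum((yi-ybar)^2) = 68
sqrt(Sxx*Syy) ≈ 42.689577
r = Sxy / sqrt(Sxx*Syy) = 8 / 42.689577 ≈ 0.187399

0.1874


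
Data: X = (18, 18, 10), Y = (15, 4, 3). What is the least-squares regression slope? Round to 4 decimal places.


b = sum((xi-xbar)(yi-ybar)) / sum((xi-xbar)^2)
n = 3, xbar = 46/3 ≈ 15.333333, ybar = 22/3 ≈ 7.333333
Sxy = sum((xi-xbar)(yi-ybar)) = 104/3 ≈ 34.666667
Sxx = sum((xi-xbar)^2) = 128/3 ≈ 42.666667
b = Sxy / Sxx = 0.8125

0.8125


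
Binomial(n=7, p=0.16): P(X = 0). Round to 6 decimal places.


P = C(n,k) * p^k * (1-p)^(n-k)
C(7,0) = 1
p^k = 0.16^0 = 1
(1-p)^(n-k) = 0.84^7 ≈ 0.2950903
P = 1 * 1 * 0.2950903 ≈ 0.295090

0.295090


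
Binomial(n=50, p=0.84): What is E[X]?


E[X] = n*p = 50 * 0.84 = 42

42


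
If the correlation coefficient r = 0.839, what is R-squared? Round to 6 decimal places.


R^2 = r^2 = (0.839)^2 = 0.703921

0.703921


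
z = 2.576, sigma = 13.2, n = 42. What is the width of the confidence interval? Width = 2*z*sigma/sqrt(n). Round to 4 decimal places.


width = 2*z*sigma/sqrt(n)
2*z*sigma = 2 * 2.576 * 13.2 = 68.0064
sqrt(42) ≈ 6.480741
width = 68.0064 / 6.480741 ≈ 10.493615

10.4936


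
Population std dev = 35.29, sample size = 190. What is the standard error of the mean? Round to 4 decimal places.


SE = sigma / sqrt(n)
sqrt(190) ≈ 13.784049
SE = 35.29 / 13.784049 ≈ 2.560206

2.5602


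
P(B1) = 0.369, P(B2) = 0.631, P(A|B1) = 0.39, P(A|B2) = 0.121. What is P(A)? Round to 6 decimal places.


P(A) = P(A|B1)*P(B1) + P(A|B2)*P(B2)
P(A|B1)*P(B1) = 0.39 * 0.369 = 0.14391
P(A|B2)*P(B2) = 0.121 * 0.631 = 0.076351
P(A) = 0.14391 + 0.076351 = 0.220261

0.220261


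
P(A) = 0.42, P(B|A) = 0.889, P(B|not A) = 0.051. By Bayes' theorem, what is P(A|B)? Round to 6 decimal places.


P(A|B) = P(B|A)*P(A) / P(B), P(B) = P(B|A)*P(A) + P(B|not A)*P(not A)
P(B|A)*P(A) = 0.889 * 0.42 = 0.37338
P(B|not A)*P(not A) = 0.051 * 0.58 = 0.02958
P(B) = 0.37338 + 0.02958 = 0.40296
P(A|B) = 0.37338 / 0.40296 = 6223/6716 ≈ 0.92659321

0.926593


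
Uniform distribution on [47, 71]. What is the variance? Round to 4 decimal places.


Var = (b-a)^2 / 12
(b-a)^2 = (71 - 47)^2 = 576
Var = 576/12 = 48

48.0000


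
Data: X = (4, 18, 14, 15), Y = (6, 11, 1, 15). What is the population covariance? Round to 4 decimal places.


Cov = (1/n)*sum((xi-xbar)(yi-ybar))
n = 4, xbar = 51/4 = 12.75, ybar = 33/4 = 8.25
sum((xi-xbar)(yi-ybar)) = 40.25
Cov = 40.25 / 4 = 10.0625

10.0625


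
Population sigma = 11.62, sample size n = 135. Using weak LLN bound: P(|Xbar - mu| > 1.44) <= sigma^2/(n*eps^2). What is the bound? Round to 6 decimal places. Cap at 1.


bound = min(1, sigma^2/(n*eps^2))
sigma^2 = 11.62^2 = 135.0244
n*eps^2 = 135 * 1.44^2 = 135 * 2.0736 = 279.936
sigma^2/(n*eps^2) = 135.0244 / 279.936 ≈ 0.48234025

0.482340


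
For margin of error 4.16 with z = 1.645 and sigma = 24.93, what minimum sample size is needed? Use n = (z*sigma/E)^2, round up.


z*sigma/E = 1.645 * 24.93 / 4.16 ≈ 9.858137
(z*sigma/E)^2 ≈ 97.182865
round up: n = 98

98


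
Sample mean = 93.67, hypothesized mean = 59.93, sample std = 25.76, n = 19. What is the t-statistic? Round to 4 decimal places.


t = (xbar - mu0) / (s/sqrt(n))
xbar - mu0 = 93.67 - 59.93 = 33.74
sqrt(19) ≈ 4.35889894
s/sqrt(n) = 25.76 / 4.35889894 ≈ 5.90974930
t = 33.74 / 5.90974930 ≈ 5.709210

5.7092


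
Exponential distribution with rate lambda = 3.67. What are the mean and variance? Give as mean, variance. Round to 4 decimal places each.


mean = 1/lam, var = 1/lam^2
mean = 1 / 3.67 = 100/367 ≈ 0.272480
lam^2 = 3.67^2 = 13.4689
var = 1 / 13.4689 ≈ 0.074245

0.2725, 0.0742


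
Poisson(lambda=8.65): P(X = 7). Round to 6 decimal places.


P = e^(-lam) * lam^k / k!
e^(-8.65) ≈ 0.0001751268
lam^k = 8.65^7 ≈ 3623370.567540
k! = 7! = 5040
P = 0.0001751268 * 3623370.567540 / 5040 ≈ 0.125903

0.125903


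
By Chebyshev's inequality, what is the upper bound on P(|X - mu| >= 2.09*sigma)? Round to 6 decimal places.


P <= 1/k^2
k^2 = 2.09^2 = 4.3681
1/k^2 = 1 / 4.3681 ≈ 0.22893249

0.228932


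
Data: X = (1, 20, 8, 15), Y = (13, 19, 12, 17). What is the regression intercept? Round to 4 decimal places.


a = ybar - b*xbar, where b = sum((xi-xbar)(yi-ybar)) / sum((xi-xbar)^2)
n = 4, xbar = 44/4 = 11, ybar = 61/4 = 15.25
Sxy = sum((xi-xbar)(yi-ybar)) = 73
Sxx = sum((xi-xbar)^2) = 206
b = Sxy / Sxx = 73/206 ≈ 0.354369
a = 15.25 - 0.354369 * 11 = 4677/412 ≈ 11.351942

11.3519


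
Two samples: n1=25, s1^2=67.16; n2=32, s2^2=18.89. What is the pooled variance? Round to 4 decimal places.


sp^2 = ((n1-1)*s1^2 + (n2-1)*s2^2)/(n1+n2-2)
(n1-1)*s1^2 = 24 * 67.16 = 1611.84
(n2-1)*s2^2 = 31 * 18.89 = 585.59
numerator = 1611.84 + 585.59 = 2197.43
n1+n2-2 = 55
sp^2 = 2197.43 / 55 = 219743/5500 ≈ 39.953273

39.9533


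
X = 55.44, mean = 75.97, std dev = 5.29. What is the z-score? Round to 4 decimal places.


z = (X - mu) / sigma
X - mu = 55.44 - 75.97 = -20.53
z = -20.53 / 5.29 = -2053/529 ≈ -3.880907

-3.8809


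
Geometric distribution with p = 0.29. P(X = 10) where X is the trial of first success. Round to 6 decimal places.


P = (1-p)^(k-1) * p
(1-p)^(k-1) = 0.71^9 ≈ 0.04584850
P = 0.04584850 * 0.29 ≈ 0.01329607

0.013296


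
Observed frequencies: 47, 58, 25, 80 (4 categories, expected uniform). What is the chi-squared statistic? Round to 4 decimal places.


chi2 = sum((O-E)^2/E), E = total/4
total = 210, E = 210/4 = 52.5
(47 - 52.5)^2 / 52.5 = 30.25 / 52.5 = 121/210 ≈ 0.576190
(58 - 52.5)^2 / 52.5 = 30.25 / 52.5 = 121/210 ≈ 0.576190
(25 - 52.5)^2 / 52.5 = 756.25 / 52.5 = 605/42 ≈ 14.404762
(80 - 52.5)^2 / 52.5 = 756.25 / 52.5 = 605/42 ≈ 14.404762
chi2 = 3146/105 ≈ 29.961905

29.9619


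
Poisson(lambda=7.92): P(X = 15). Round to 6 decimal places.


P = e^(-lam) * lam^k / k!
e^(-7.92) ≈ 0.0003634023
lam^k = 7.92^15 ≈ 30260613167807.725779
k! = 15! = 1307674368000
P = 0.0003634023 * 30260613167807.725779 / 1307674368000 ≈ 0.008409

0.008409


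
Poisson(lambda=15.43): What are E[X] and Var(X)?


E[X] = Var(X) = lambda = 15.43

15.43, 15.43


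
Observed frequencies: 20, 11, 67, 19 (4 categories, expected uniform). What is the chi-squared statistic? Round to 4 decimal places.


chi2 = sum((O-E)^2/E), E = total/4
total = 117, E = 117/4 = 29.25
(20 - 29.25)^2 / 29.25 = 85.5625 / 29.25 = 1369/468 ≈ 2.925214
(11 - 29.25)^2 / 29.25 = 333.0625 / 29.25 = 5329/468 ≈ 11.386752
(67 - 29.25)^2 / 29.25 = 1425.0625 / 29.25 = 22801/468 ≈ 48.720085
(19 - 29.25)^2 / 29.25 = 105.0625 / 29.25 = 1681/468 ≈ 3.591880
chi2 = 7795/117 ≈ 66.623932

66.6239


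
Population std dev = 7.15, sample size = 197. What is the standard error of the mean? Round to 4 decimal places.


SE = sigma / sqrt(n)
sqrt(197) ≈ 14.035669
SE = 7.15 / 14.035669 ≈ 0.509416

0.5094


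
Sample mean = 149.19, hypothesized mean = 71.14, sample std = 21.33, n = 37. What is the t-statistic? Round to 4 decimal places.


t = (xbar - mu0) / (s/sqrt(n))
xbar - mu0 = 149.19 - 71.14 = 78.05
sqrt(37) ≈ 6.08276253
s/sqrt(n) = 21.33 / 6.08276253 ≈ 3.50663040
t = 78.05 / 3.50663040 ≈ 22.257835

22.2578


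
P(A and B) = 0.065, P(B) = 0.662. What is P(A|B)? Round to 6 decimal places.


P(A|B) = P(A and B) / P(B) = 0.065 / 0.662 = 65/662 ≈ 0.09818731

0.098187


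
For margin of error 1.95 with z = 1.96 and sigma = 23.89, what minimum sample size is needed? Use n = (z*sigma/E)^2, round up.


z*sigma/E = 1.96 * 23.89 / 1.95 = 117061/4875 ≈ 24.012513
(z*sigma/E)^2 ≈ 576.600772
round up: n = 577

577


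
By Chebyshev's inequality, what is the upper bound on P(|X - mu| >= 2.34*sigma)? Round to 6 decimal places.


P <= 1/k^2
k^2 = 2.34^2 = 5.4756
1/k^2 = 1 / 5.4756 ≈ 0.18262839

0.182628


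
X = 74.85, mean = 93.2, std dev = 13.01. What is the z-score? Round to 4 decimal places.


z = (X - mu) / sigma
X - mu = 74.85 - 93.2 = -18.35
z = -18.35 / 13.01 = -1835/1301 ≈ -1.410453

-1.4105


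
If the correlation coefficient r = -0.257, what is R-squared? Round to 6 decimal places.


R^2 = r^2 = (-0.257)^2 = 0.066049

0.066049


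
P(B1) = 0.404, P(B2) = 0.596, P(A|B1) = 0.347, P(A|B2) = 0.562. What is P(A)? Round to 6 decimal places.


P(A) = P(A|B1)*P(B1) + P(A|B2)*P(B2)
P(A|B1)*P(B1) = 0.347 * 0.404 = 0.140188
P(A|B2)*P(B2) = 0.562 * 0.596 = 0.334952
P(A) = 0.140188 + 0.334952 = 0.47514

0.475140


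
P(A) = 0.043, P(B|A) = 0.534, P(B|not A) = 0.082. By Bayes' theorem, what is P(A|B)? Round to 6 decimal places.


P(A|B) = P(B|A)*P(A) / P(B), P(B) = P(B|A)*P(A) + P(B|not A)*P(not A)
P(B|A)*P(A) = 0.534 * 0.043 = 0.022962
P(B|not A)*P(not A) = 0.082 * 0.957 = 0.078474
P(B) = 0.022962 + 0.078474 = 0.101436
P(A|B) = 0.022962 / 0.101436 ≈ 0.22636934

0.226369


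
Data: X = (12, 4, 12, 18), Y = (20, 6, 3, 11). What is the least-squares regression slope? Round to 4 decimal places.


b = sum((xi-xbar)(yi-ybar)) / sum((xi-xbar)^2)
n = 4, xbar = 46/4 = 11.5, ybar = 40/4 = 10
Sxy = sum((xi-xbar)(yi-ybar)) = 38
Sxx = sum((xi-xbar)^2) = 99
b = Sxy / Sxx = 38/99 ≈ 0.383838

0.3838


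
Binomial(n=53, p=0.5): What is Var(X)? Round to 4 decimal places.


Var = n*p*(1-p) = 53 * 0.5 * 0.5 = 13.25

13.2500


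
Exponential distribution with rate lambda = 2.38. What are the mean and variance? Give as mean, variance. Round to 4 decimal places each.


mean = 1/lam, var = 1/lam^2
mean = 1 / 2.38 = 50/119 ≈ 0.420168
lam^2 = 2.38^2 = 5.6644
var = 1 / 5.6644 ≈ 0.176541

0.4202, 0.1765


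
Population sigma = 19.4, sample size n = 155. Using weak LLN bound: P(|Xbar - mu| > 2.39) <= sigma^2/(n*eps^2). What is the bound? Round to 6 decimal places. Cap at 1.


bound = min(1, sigma^2/(n*eps^2))
sigma^2 = 19.4^2 = 376.36
n*eps^2 = 155 * 2.39^2 = 155 * 5.7121 = 885.3755
sigma^2/(n*eps^2) = 376.36 / 885.3755 ≈ 0.42508518

0.425085


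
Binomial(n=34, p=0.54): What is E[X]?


E[X] = n*p = 34 * 0.54 = 18.36

18.36


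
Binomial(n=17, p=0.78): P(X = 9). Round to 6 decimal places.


P = C(n,k) * p^k * (1-p)^(n-k)
C(17,9) = 24310
p^k = 0.78^9 ≈ 0.1068689
(1-p)^(n-k) = 0.22^8 ≈ 0.000005487587
P = 24310 * 0.1068689 * 0.000005487587 ≈ 0.014257

0.014257


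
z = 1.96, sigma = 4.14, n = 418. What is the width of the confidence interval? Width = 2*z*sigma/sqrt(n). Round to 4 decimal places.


width = 2*z*sigma/sqrt(n)
2*z*sigma = 2 * 1.96 * 4.14 = 16.2288
sqrt(418) ≈ 20.445048
width = 16.2288 / 20.445048 ≈ 0.793777

0.7938


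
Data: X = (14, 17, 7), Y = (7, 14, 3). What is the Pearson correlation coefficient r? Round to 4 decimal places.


r = sum((xi-xbar)(yi-ybar)) / sqrt(sum((xi-xbar)^2) * sum((yi-ybar)^2))
n = 3, xbar = 38/3 ≈ 12.666667, ybar = 24/3 = 8
Sxy = sum((xi-xbar)(yi-ybar)) = 53
Sxx = sum((xi-xbar)^2) = 158/3 ≈ 52.666667
Syy = sum((yi-ybar)^2) = 62
sqrt(Sxx*Syy) ≈ 57.143095
r = Sxy / sqrt(Sxx*Syy) = 53 / 57.143095 ≈ 0.927496

0.9275


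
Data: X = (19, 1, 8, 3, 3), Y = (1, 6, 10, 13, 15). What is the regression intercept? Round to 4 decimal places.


a = ybar - b*xbar, where b = sum((xi-xbar)(yi-ybar)) / sum((xi-xbar)^2)
n = 5, xbar = 34/5 = 6.8, ybar = 45/5 = 9
Sxy = sum((xi-xbar)(yi-ybar)) = -117
Sxx = sum((xi-xbar)^2) = 212.8
b = Sxy / Sxx = -585/1064 ≈ -0.549812
a = 9 - (-0.549812) * 6.8 = 6777/532 ≈ 12.738722

12.7387


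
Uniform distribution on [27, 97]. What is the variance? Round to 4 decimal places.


Var = (b-a)^2 / 12
(b-a)^2 = (97 - 27)^2 = 4900
Var = 4900/12 ≈ 408.333333

408.3333


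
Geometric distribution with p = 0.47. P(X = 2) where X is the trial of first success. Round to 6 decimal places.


P = (1-p)^(k-1) * p
(1-p)^(k-1) = 0.53^1 = 0.53
P = 0.53 * 0.47 = 0.2491

0.249100


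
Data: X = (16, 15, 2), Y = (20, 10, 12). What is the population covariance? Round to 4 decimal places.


Cov = (1/n)*sum((xi-xbar)(yi-ybar))
n = 3, xbar = 33/3 = 11, ybar = 42/3 = 14
sum((xi-xbar)(yi-ybar)) = 32
Cov = 32 / 3 = 32/3 ≈ 10.666667

10.6667


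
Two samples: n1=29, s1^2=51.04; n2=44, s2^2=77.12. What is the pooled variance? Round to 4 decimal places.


sp^2 = ((n1-1)*s1^2 + (n2-1)*s2^2)/(n1+n2-2)
(n1-1)*s1^2 = 28 * 51.04 = 1429.12
(n2-1)*s2^2 = 43 * 77.12 = 3316.16
numerator = 1429.12 + 3316.16 = 4745.28
n1+n2-2 = 71
sp^2 = 4745.28 / 71 = 118632/1775 ≈ 66.834930

66.8349


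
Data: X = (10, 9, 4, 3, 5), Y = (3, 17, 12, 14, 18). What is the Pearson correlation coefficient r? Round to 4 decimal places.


r = sum((xi-xbar)(yi-ybar)) / sqrt(sum((xi-xbar)^2) * sum((yi-ybar)^2))
n = 5, xbar = 31/5 = 6.2, ybar = 64/5 = 12.8
Sxy = sum((xi-xbar)(yi-ybar)) = -33.8
Sxx = sum((xi-xbar)^2) = 38.8
Syy = sum((yi-ybar)^2) = 142.8
sqrt(Sxx*Syy) ≈ 74.435475
r = Sxy / sqrt(Sxx*Syy) = -33.8 / 74.435475 ≈ -0.454085

-0.4541


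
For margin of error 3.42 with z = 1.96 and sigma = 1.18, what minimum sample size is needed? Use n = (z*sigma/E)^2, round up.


z*sigma/E = 1.96 * 1.18 / 3.42 = 2891/4275 ≈ 0.676257
(z*sigma/E)^2 ≈ 0.457324
round up: n = 1

1


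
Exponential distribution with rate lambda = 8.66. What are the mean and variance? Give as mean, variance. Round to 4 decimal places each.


mean = 1/lam, var = 1/lam^2
mean = 1 / 8.66 = 50/433 ≈ 0.115473
lam^2 = 8.66^2 = 74.9956
var = 1 / 74.9956 ≈ 0.013334

0.1155, 0.0133
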